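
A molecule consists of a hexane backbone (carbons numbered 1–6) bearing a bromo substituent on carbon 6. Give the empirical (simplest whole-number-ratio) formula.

Atom tally by fragment:
  CH3 → C:1 H:3
  CH2 → C:1 H:2
  CH2 → C:1 H:2
  CH2 → C:1 H:2
  CH2 → C:1 H:2
  CH2Br → C:1 H:2 Br:1
Element totals:
  C: 6
  H: 13
  Br: 1
Molecular formula: C6H13Br.
gcd of subscripts (1, 6, 13) = 1, so the empirical formula equals the molecular formula.

C6H13Br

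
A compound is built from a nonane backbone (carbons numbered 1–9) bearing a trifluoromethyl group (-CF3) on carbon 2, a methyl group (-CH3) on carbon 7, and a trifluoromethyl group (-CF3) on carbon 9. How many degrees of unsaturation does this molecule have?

Atom tally by fragment:
  CH3 → C:1 H:3
  CH(CF3) → C:2 H:1 F:3
  CH2 → C:1 H:2
  CH2 → C:1 H:2
  CH2 → C:1 H:2
  CH2 → C:1 H:2
  CH(CH3) → C:2 H:4
  CH2 → C:1 H:2
  CH2CF3 → C:2 H:2 F:3
Element totals:
  C: 12
  H: 20
  F: 6
Molecular formula: C12H20F6.
DoU = (2C + 2 + N − H − X) / 2 = (2·12 + 2 + 0 − 20 − 6) / 2 = 0.

0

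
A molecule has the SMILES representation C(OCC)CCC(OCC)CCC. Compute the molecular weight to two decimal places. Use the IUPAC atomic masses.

Atom tally by fragment:
  C2H5OCH2 → C:3 H:7 O:1
  CH2 → C:1 H:2
  CH2 → C:1 H:2
  CH(OC2H5) → C:3 H:6 O:1
  CH2 → C:1 H:2
  CH2 → C:1 H:2
  CH3 → C:1 H:3
Element totals:
  C: 11
  H: 24
  O: 2
Molecular formula: C11H24O2.
  M = 11(12.011) + 24(1.008) + 2(15.999)
    = 132.121 + 24.192 + 31.998 = 188.311

188.31 g/mol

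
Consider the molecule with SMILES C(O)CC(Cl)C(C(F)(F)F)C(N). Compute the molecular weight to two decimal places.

205.60 g/mol

Atom tally by fragment:
  HOCH2 → C:1 H:3 O:1
  CH2 → C:1 H:2
  CH(Cl) → C:1 H:1 Cl:1
  CH(CF3) → C:2 H:1 F:3
  CH2NH2 → C:1 H:4 N:1
Element totals:
  C: 6
  H: 11
  Cl: 1
  F: 3
  N: 1
  O: 1
Molecular formula: C6H11ClF3NO.
  M = 6(12.011) + 11(1.008) + 35.45 + 3(18.998) + 14.007 + 15.999
    = 72.066 + 11.088 + 35.450 + 56.994 + 14.007 + 15.999 = 205.604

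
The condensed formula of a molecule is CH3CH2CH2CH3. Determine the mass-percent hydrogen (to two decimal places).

Atom tally by fragment:
  CH3 → C:1 H:3
  CH2 → C:1 H:2
  CH2 → C:1 H:2
  CH3 → C:1 H:3
Element totals:
  C: 4
  H: 10
Molecular formula: C4H10.
Molar mass = 58.124 g/mol.
Mass from H: 10 × 1.008 = 10.080 g/mol.
%H = 10.080 / 58.124 × 100 = 17.34%.

17.34%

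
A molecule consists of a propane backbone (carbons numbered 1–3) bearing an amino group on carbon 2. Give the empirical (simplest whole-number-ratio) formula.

C3H9N

Atom tally by fragment:
  CH3 → C:1 H:3
  CH(NH2) → C:1 H:3 N:1
  CH3 → C:1 H:3
Element totals:
  C: 3
  H: 9
  N: 1
Molecular formula: C3H9N.
gcd of subscripts (3, 9, 1) = 1, so the empirical formula equals the molecular formula.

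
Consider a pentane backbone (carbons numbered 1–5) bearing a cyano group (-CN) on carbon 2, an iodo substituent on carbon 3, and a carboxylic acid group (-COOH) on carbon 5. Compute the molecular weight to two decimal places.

267.07 g/mol

Atom tally by fragment:
  CH3 → C:1 H:3
  CH(CN) → C:2 H:1 N:1
  CH(I) → C:1 H:1 I:1
  CH2 → C:1 H:2
  CH2COOH → C:2 H:3 O:2
Element totals:
  C: 7
  H: 10
  I: 1
  N: 1
  O: 2
Molecular formula: C7H10INO2.
  M = 7(12.011) + 10(1.008) + 126.904 + 14.007 + 2(15.999)
    = 84.077 + 10.080 + 126.904 + 14.007 + 31.998 = 267.066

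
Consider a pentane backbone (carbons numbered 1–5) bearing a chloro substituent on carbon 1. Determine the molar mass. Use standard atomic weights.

Atom tally by fragment:
  ClCH2 → C:1 H:2 Cl:1
  CH2 → C:1 H:2
  CH2 → C:1 H:2
  CH2 → C:1 H:2
  CH3 → C:1 H:3
Element totals:
  C: 5
  H: 11
  Cl: 1
Molecular formula: C5H11Cl.
  M = 5(12.011) + 11(1.008) + 35.45
    = 60.055 + 11.088 + 35.450 = 106.593

106.59 g/mol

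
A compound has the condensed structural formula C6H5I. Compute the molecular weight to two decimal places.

204.01 g/mol

Element totals:
  C: 6
  H: 5
  I: 1
Molecular formula: C6H5I.
  M = 6(12.011) + 5(1.008) + 126.904
    = 72.066 + 5.040 + 126.904 = 204.010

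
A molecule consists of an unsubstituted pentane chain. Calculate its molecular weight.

72.15 g/mol

Atom tally by fragment:
  CH3 → C:1 H:3
  CH2 → C:1 H:2
  CH2 → C:1 H:2
  CH2 → C:1 H:2
  CH3 → C:1 H:3
Element totals:
  C: 5
  H: 12
Molecular formula: C5H12.
  M = 5(12.011) + 12(1.008)
    = 60.055 + 12.096 = 72.151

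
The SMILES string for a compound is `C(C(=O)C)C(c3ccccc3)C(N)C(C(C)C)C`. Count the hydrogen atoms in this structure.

Atom tally by fragment:
  CH3COCH2 → C:3 H:5 O:1
  CH(C6H5) → C:7 H:6
  CH(NH2) → C:1 H:3 N:1
  CH(CH(CH3)2) → C:4 H:8
  CH3 → C:1 H:3
Element totals:
  C: 16
  H: 25
  N: 1
  O: 1

25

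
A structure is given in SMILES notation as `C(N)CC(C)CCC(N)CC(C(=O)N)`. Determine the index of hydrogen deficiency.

Atom tally by fragment:
  H2NCH2 → C:1 H:4 N:1
  CH2 → C:1 H:2
  CH(CH3) → C:2 H:4
  CH2 → C:1 H:2
  CH2 → C:1 H:2
  CH(NH2) → C:1 H:3 N:1
  CH2 → C:1 H:2
  CH2CONH2 → C:2 H:4 O:1 N:1
Element totals:
  C: 10
  H: 23
  N: 3
  O: 1
Molecular formula: C10H23N3O.
DoU = (2C + 2 + N − H − X) / 2 = (2·10 + 2 + 3 − 23 − 0) / 2 = 1.

1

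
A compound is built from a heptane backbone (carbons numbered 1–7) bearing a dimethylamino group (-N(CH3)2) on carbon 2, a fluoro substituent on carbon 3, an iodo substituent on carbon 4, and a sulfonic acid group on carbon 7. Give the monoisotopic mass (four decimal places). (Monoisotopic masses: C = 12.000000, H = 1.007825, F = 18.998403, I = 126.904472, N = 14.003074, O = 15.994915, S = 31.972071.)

Atom tally by fragment:
  CH3 → C:1 H:3
  CH(N(CH3)2) → C:3 H:7 N:1
  CH(F) → C:1 H:1 F:1
  CH(I) → C:1 H:1 I:1
  CH2 → C:1 H:2
  CH2 → C:1 H:2
  CH2SO3H → C:1 H:3 S:1 O:3
Element totals:
  C: 9
  H: 19
  F: 1
  I: 1
  N: 1
  O: 3
  S: 1
Molecular formula: C9H19FINO3S.
  M = 9(12.0) + 19(1.007825) + 18.998403 + 126.904472 + 14.003074 + 3(15.994915) + 31.972071
    = 108.000000 + 19.148675 + 18.998403 + 126.904472 + 14.003074 + 47.984745 + 31.972071 = 367.011440

367.0114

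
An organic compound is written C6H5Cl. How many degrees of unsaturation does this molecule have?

Atom tally by fragment:
  benzene ring core → C:6 H:6
  (− 1 ring H displaced by substituents)
  + Cl → Cl:1
Element totals:
  C: 6
  H: 5
  Cl: 1
Molecular formula: C6H5Cl.
DoU = (2C + 2 + N − H − X) / 2 = (2·6 + 2 + 0 − 5 − 1) / 2 = 4.

4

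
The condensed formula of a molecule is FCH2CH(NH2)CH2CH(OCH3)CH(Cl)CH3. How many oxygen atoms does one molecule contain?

Atom tally by fragment:
  FCH2 → C:1 H:2 F:1
  CH(NH2) → C:1 H:3 N:1
  CH2 → C:1 H:2
  CH(OCH3) → C:2 H:4 O:1
  CH(Cl) → C:1 H:1 Cl:1
  CH3 → C:1 H:3
Element totals:
  C: 7
  H: 15
  Cl: 1
  F: 1
  N: 1
  O: 1

1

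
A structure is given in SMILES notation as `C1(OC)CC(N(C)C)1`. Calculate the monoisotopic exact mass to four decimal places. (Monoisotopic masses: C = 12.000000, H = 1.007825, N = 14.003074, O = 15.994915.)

Atom tally by fragment:
  cyclopropane ring core → C:3 H:6
  (− 2 ring H displaced by substituents)
  + OCH3 → C:1 H:3 O:1
  + N(CH3)2 → N:1 C:2 H:6
Element totals:
  C: 6
  H: 13
  N: 1
  O: 1
Molecular formula: C6H13NO.
  M = 6(12.0) + 13(1.007825) + 14.003074 + 15.994915
    = 72.000000 + 13.101725 + 14.003074 + 15.994915 = 115.099714

115.0997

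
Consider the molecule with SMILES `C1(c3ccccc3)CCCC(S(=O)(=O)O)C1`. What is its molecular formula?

Atom tally by fragment:
  cyclohexane ring core → C:6 H:12
  (− 2 ring H displaced by substituents)
  + C6H5 → C:6 H:5
  + SO3H → S:1 O:3 H:1
Element totals:
  C: 12
  H: 16
  O: 3
  S: 1

C12H16O3S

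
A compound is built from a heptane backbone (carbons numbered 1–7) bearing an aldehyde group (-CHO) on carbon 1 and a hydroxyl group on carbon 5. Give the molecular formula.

C8H16O2

Atom tally by fragment:
  OHCCH2 → C:2 H:3 O:1
  CH2 → C:1 H:2
  CH2 → C:1 H:2
  CH2 → C:1 H:2
  CH(OH) → C:1 H:2 O:1
  CH2 → C:1 H:2
  CH3 → C:1 H:3
Element totals:
  C: 8
  H: 16
  O: 2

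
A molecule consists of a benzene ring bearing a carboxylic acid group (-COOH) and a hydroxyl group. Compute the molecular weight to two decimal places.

138.12 g/mol

Atom tally by fragment:
  benzene ring core → C:6 H:6
  (− 2 ring H displaced by substituents)
  + COOH → C:1 H:1 O:2
  + OH → O:1 H:1
Element totals:
  C: 7
  H: 6
  O: 3
Molecular formula: C7H6O3.
  M = 7(12.011) + 6(1.008) + 3(15.999)
    = 84.077 + 6.048 + 47.997 = 138.122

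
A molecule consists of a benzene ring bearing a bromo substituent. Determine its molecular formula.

Atom tally by fragment:
  benzene ring core → C:6 H:6
  (− 1 ring H displaced by substituents)
  + Br → Br:1
Element totals:
  C: 6
  H: 5
  Br: 1

C6H5Br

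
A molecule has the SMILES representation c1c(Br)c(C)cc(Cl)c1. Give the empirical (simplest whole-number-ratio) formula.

Atom tally by fragment:
  benzene ring core → C:6 H:6
  (− 3 ring H displaced by substituents)
  + Br → Br:1
  + CH3 → C:1 H:3
  + Cl → Cl:1
Element totals:
  C: 7
  H: 6
  Br: 1
  Cl: 1
Molecular formula: C7H6BrCl.
gcd of subscripts (1, 7, 1, 6) = 1, so the empirical formula equals the molecular formula.

C7H6BrCl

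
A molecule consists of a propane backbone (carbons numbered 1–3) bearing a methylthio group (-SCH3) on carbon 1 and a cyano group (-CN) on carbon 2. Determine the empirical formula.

Atom tally by fragment:
  CH3SCH2 → C:2 H:5 S:1
  CH(CN) → C:2 H:1 N:1
  CH3 → C:1 H:3
Element totals:
  C: 5
  H: 9
  N: 1
  S: 1
Molecular formula: C5H9NS.
gcd of subscripts (5, 9, 1, 1) = 1, so the empirical formula equals the molecular formula.

C5H9NS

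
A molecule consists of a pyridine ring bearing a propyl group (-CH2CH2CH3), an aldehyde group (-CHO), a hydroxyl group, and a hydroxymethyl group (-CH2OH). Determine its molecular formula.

Atom tally by fragment:
  pyridine ring core → C:5 H:5 N:1
  (− 4 ring H displaced by substituents)
  + CH2CH2CH3 → C:3 H:7
  + CHO → C:1 H:1 O:1
  + OH → O:1 H:1
  + CH2OH → C:1 H:3 O:1
Element totals:
  C: 10
  H: 13
  N: 1
  O: 3

C10H13NO3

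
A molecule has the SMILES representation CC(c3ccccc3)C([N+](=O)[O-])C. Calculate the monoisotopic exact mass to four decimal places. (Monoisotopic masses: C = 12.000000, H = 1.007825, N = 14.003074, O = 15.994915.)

Atom tally by fragment:
  CH3 → C:1 H:3
  CH(C6H5) → C:7 H:6
  CH(NO2) → C:1 H:1 N:1 O:2
  CH3 → C:1 H:3
Element totals:
  C: 10
  H: 13
  N: 1
  O: 2
Molecular formula: C10H13NO2.
  M = 10(12.0) + 13(1.007825) + 14.003074 + 2(15.994915)
    = 120.000000 + 13.101725 + 14.003074 + 31.989830 = 179.094629

179.0946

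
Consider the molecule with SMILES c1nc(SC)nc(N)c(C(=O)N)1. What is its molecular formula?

Atom tally by fragment:
  pyrimidine ring core → C:4 H:4 N:2
  (− 3 ring H displaced by substituents)
  + SCH3 → C:1 H:3 S:1
  + NH2 → N:1 H:2
  + CONH2 → C:1 H:2 O:1 N:1
Element totals:
  C: 6
  H: 8
  N: 4
  O: 1
  S: 1

C6H8N4OS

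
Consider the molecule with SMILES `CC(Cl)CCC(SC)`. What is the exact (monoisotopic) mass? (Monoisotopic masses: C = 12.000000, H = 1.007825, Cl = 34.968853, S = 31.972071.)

Atom tally by fragment:
  CH3 → C:1 H:3
  CH(Cl) → C:1 H:1 Cl:1
  CH2 → C:1 H:2
  CH2 → C:1 H:2
  CH2SCH3 → C:2 H:5 S:1
Element totals:
  C: 6
  H: 13
  Cl: 1
  S: 1
Molecular formula: C6H13ClS.
  M = 6(12.0) + 13(1.007825) + 34.968853 + 31.972071
    = 72.000000 + 13.101725 + 34.968853 + 31.972071 = 152.042649

152.0426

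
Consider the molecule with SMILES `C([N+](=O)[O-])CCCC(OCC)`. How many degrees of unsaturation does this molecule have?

1

Atom tally by fragment:
  O2NCH2 → C:1 H:2 N:1 O:2
  CH2 → C:1 H:2
  CH2 → C:1 H:2
  CH2 → C:1 H:2
  CH2OC2H5 → C:3 H:7 O:1
Element totals:
  C: 7
  H: 15
  N: 1
  O: 3
Molecular formula: C7H15NO3.
DoU = (2C + 2 + N − H − X) / 2 = (2·7 + 2 + 1 − 15 − 0) / 2 = 1.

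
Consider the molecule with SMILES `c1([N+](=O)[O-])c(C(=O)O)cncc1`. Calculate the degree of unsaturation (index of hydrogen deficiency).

Atom tally by fragment:
  pyridine ring core → C:5 H:5 N:1
  (− 2 ring H displaced by substituents)
  + NO2 → N:1 O:2
  + COOH → C:1 H:1 O:2
Element totals:
  C: 6
  H: 4
  N: 2
  O: 4
Molecular formula: C6H4N2O4.
DoU = (2C + 2 + N − H − X) / 2 = (2·6 + 2 + 2 − 4 − 0) / 2 = 6.

6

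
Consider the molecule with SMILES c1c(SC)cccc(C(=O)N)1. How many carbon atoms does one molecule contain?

Atom tally by fragment:
  benzene ring core → C:6 H:6
  (− 2 ring H displaced by substituents)
  + SCH3 → C:1 H:3 S:1
  + CONH2 → C:1 H:2 O:1 N:1
Element totals:
  C: 8
  H: 9
  N: 1
  O: 1
  S: 1

8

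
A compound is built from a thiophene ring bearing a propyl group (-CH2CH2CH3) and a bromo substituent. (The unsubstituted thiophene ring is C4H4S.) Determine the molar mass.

205.11 g/mol

Atom tally by fragment:
  thiophene ring core → C:4 H:4 S:1
  (− 2 ring H displaced by substituents)
  + CH2CH2CH3 → C:3 H:7
  + Br → Br:1
Element totals:
  C: 7
  H: 9
  Br: 1
  S: 1
Molecular formula: C7H9BrS.
  M = 7(12.011) + 9(1.008) + 79.904 + 32.06
    = 84.077 + 9.072 + 79.904 + 32.060 = 205.113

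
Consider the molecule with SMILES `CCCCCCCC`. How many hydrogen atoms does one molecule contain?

18

Atom tally by fragment:
  CH3 → C:1 H:3
  CH2 → C:1 H:2
  CH2 → C:1 H:2
  CH2 → C:1 H:2
  CH2 → C:1 H:2
  CH2 → C:1 H:2
  CH2 → C:1 H:2
  CH3 → C:1 H:3
Element totals:
  C: 8
  H: 18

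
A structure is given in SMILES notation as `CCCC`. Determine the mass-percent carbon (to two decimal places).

82.66%

Atom tally by fragment:
  CH3 → C:1 H:3
  CH2 → C:1 H:2
  CH2 → C:1 H:2
  CH3 → C:1 H:3
Element totals:
  C: 4
  H: 10
Molecular formula: C4H10.
Molar mass = 58.124 g/mol.
Mass from C: 4 × 12.011 = 48.044 g/mol.
%C = 48.044 / 58.124 × 100 = 82.66%.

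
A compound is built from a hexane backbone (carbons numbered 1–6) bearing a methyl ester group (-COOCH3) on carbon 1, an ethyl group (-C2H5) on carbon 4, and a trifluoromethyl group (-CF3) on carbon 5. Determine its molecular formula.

Atom tally by fragment:
  CH3OOCCH2 → C:3 H:5 O:2
  CH2 → C:1 H:2
  CH2 → C:1 H:2
  CH(C2H5) → C:3 H:6
  CH(CF3) → C:2 H:1 F:3
  CH3 → C:1 H:3
Element totals:
  C: 11
  H: 19
  F: 3
  O: 2

C11H19F3O2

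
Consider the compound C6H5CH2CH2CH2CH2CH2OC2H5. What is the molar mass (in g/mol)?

Atom tally by fragment:
  C6H5CH2 → C:7 H:7
  CH2 → C:1 H:2
  CH2 → C:1 H:2
  CH2 → C:1 H:2
  CH2OC2H5 → C:3 H:7 O:1
Element totals:
  C: 13
  H: 20
  O: 1
Molecular formula: C13H20O.
  M = 13(12.011) + 20(1.008) + 15.999
    = 156.143 + 20.160 + 15.999 = 192.302

192.30 g/mol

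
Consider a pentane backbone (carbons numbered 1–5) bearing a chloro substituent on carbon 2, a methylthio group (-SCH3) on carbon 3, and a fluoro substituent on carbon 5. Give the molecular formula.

Atom tally by fragment:
  CH3 → C:1 H:3
  CH(Cl) → C:1 H:1 Cl:1
  CH(SCH3) → C:2 H:4 S:1
  CH2 → C:1 H:2
  CH2F → C:1 H:2 F:1
Element totals:
  C: 6
  H: 12
  Cl: 1
  F: 1
  S: 1

C6H12ClFS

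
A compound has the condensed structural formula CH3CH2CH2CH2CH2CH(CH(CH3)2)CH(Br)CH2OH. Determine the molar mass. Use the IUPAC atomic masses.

Atom tally by fragment:
  CH3 → C:1 H:3
  CH2 → C:1 H:2
  CH2 → C:1 H:2
  CH2 → C:1 H:2
  CH2 → C:1 H:2
  CH(CH(CH3)2) → C:4 H:8
  CH(Br) → C:1 H:1 Br:1
  CH2OH → C:1 H:3 O:1
Element totals:
  C: 11
  H: 23
  Br: 1
  O: 1
Molecular formula: C11H23BrO.
  M = 11(12.011) + 23(1.008) + 79.904 + 15.999
    = 132.121 + 23.184 + 79.904 + 15.999 = 251.208

251.21 g/mol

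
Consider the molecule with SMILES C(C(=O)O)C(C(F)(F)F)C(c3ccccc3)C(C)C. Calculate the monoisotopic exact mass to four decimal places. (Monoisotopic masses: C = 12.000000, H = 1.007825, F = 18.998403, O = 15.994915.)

Atom tally by fragment:
  HOOCCH2 → C:2 H:3 O:2
  CH(CF3) → C:2 H:1 F:3
  CH(C6H5) → C:7 H:6
  CH(CH3) → C:2 H:4
  CH3 → C:1 H:3
Element totals:
  C: 14
  H: 17
  F: 3
  O: 2
Molecular formula: C14H17F3O2.
  M = 14(12.0) + 17(1.007825) + 3(18.998403) + 2(15.994915)
    = 168.000000 + 17.133025 + 56.995209 + 31.989830 = 274.118064

274.1181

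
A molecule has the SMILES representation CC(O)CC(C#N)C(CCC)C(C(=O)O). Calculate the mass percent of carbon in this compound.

61.95%

Atom tally by fragment:
  CH3 → C:1 H:3
  CH(OH) → C:1 H:2 O:1
  CH2 → C:1 H:2
  CH(CN) → C:2 H:1 N:1
  CH(CH2CH2CH3) → C:4 H:8
  CH2COOH → C:2 H:3 O:2
Element totals:
  C: 11
  H: 19
  N: 1
  O: 3
Molecular formula: C11H19NO3.
Molar mass = 213.277 g/mol.
Mass from C: 11 × 12.011 = 132.121 g/mol.
%C = 132.121 / 213.277 × 100 = 61.95%.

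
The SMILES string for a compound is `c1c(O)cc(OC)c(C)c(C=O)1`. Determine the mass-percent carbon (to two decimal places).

Atom tally by fragment:
  benzene ring core → C:6 H:6
  (− 4 ring H displaced by substituents)
  + OH → O:1 H:1
  + OCH3 → C:1 H:3 O:1
  + CH3 → C:1 H:3
  + CHO → C:1 H:1 O:1
Element totals:
  C: 9
  H: 10
  O: 3
Molecular formula: C9H10O3.
Molar mass = 166.176 g/mol.
Mass from C: 9 × 12.011 = 108.099 g/mol.
%C = 108.099 / 166.176 × 100 = 65.05%.

65.05%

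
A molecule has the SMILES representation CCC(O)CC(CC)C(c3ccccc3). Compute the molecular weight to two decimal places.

206.33 g/mol

Atom tally by fragment:
  CH3 → C:1 H:3
  CH2 → C:1 H:2
  CH(OH) → C:1 H:2 O:1
  CH2 → C:1 H:2
  CH(C2H5) → C:3 H:6
  CH2C6H5 → C:7 H:7
Element totals:
  C: 14
  H: 22
  O: 1
Molecular formula: C14H22O.
  M = 14(12.011) + 22(1.008) + 15.999
    = 168.154 + 22.176 + 15.999 = 206.329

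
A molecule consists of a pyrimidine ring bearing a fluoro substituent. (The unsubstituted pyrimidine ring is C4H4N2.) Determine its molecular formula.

Atom tally by fragment:
  pyrimidine ring core → C:4 H:4 N:2
  (− 1 ring H displaced by substituents)
  + F → F:1
Element totals:
  C: 4
  H: 3
  F: 1
  N: 2

C4H3FN2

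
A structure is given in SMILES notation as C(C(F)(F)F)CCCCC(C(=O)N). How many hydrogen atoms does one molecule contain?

14

Atom tally by fragment:
  F3CCH2 → C:2 H:2 F:3
  CH2 → C:1 H:2
  CH2 → C:1 H:2
  CH2 → C:1 H:2
  CH2 → C:1 H:2
  CH2CONH2 → C:2 H:4 O:1 N:1
Element totals:
  C: 8
  H: 14
  F: 3
  N: 1
  O: 1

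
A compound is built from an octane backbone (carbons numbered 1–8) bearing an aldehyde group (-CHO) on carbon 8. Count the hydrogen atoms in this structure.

Atom tally by fragment:
  CH3 → C:1 H:3
  CH2 → C:1 H:2
  CH2 → C:1 H:2
  CH2 → C:1 H:2
  CH2 → C:1 H:2
  CH2 → C:1 H:2
  CH2 → C:1 H:2
  CH2CHO → C:2 H:3 O:1
Element totals:
  C: 9
  H: 18
  O: 1

18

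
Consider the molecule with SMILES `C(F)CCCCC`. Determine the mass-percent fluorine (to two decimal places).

Atom tally by fragment:
  FCH2 → C:1 H:2 F:1
  CH2 → C:1 H:2
  CH2 → C:1 H:2
  CH2 → C:1 H:2
  CH2 → C:1 H:2
  CH3 → C:1 H:3
Element totals:
  C: 6
  H: 13
  F: 1
Molecular formula: C6H13F.
Molar mass = 104.168 g/mol.
Mass from F: 1 × 18.998 = 18.998 g/mol.
%F = 18.998 / 104.168 × 100 = 18.24%.

18.24%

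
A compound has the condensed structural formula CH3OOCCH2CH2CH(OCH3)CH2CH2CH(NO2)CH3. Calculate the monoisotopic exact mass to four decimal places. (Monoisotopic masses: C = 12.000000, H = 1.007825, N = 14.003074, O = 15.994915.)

Atom tally by fragment:
  CH3OOCCH2 → C:3 H:5 O:2
  CH2 → C:1 H:2
  CH(OCH3) → C:2 H:4 O:1
  CH2 → C:1 H:2
  CH2 → C:1 H:2
  CH(NO2) → C:1 H:1 N:1 O:2
  CH3 → C:1 H:3
Element totals:
  C: 10
  H: 19
  N: 1
  O: 5
Molecular formula: C10H19NO5.
  M = 10(12.0) + 19(1.007825) + 14.003074 + 5(15.994915)
    = 120.000000 + 19.148675 + 14.003074 + 79.974575 = 233.126324

233.1263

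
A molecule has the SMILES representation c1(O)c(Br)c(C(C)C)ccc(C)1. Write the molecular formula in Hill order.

Atom tally by fragment:
  benzene ring core → C:6 H:6
  (− 4 ring H displaced by substituents)
  + OH → O:1 H:1
  + Br → Br:1
  + CH(CH3)2 → C:3 H:7
  + CH3 → C:1 H:3
Element totals:
  C: 10
  H: 13
  Br: 1
  O: 1

C10H13BrO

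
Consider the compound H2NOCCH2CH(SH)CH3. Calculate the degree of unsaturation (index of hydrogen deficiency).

Atom tally by fragment:
  H2NOCCH2 → C:2 H:4 O:1 N:1
  CH(SH) → C:1 H:2 S:1
  CH3 → C:1 H:3
Element totals:
  C: 4
  H: 9
  N: 1
  O: 1
  S: 1
Molecular formula: C4H9NOS.
DoU = (2C + 2 + N − H − X) / 2 = (2·4 + 2 + 1 − 9 − 0) / 2 = 1.

1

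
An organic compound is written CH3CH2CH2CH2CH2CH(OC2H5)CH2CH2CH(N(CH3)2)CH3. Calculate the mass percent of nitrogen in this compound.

Atom tally by fragment:
  CH3 → C:1 H:3
  CH2 → C:1 H:2
  CH2 → C:1 H:2
  CH2 → C:1 H:2
  CH2 → C:1 H:2
  CH(OC2H5) → C:3 H:6 O:1
  CH2 → C:1 H:2
  CH2 → C:1 H:2
  CH(N(CH3)2) → C:3 H:7 N:1
  CH3 → C:1 H:3
Element totals:
  C: 14
  H: 31
  N: 1
  O: 1
Molecular formula: C14H31NO.
Molar mass = 229.408 g/mol.
Mass from N: 1 × 14.007 = 14.007 g/mol.
%N = 14.007 / 229.408 × 100 = 6.11%.

6.11%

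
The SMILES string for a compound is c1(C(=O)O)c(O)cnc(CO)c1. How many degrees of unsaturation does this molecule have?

Atom tally by fragment:
  pyridine ring core → C:5 H:5 N:1
  (− 3 ring H displaced by substituents)
  + COOH → C:1 H:1 O:2
  + OH → O:1 H:1
  + CH2OH → C:1 H:3 O:1
Element totals:
  C: 7
  H: 7
  N: 1
  O: 4
Molecular formula: C7H7NO4.
DoU = (2C + 2 + N − H − X) / 2 = (2·7 + 2 + 1 − 7 − 0) / 2 = 5.

5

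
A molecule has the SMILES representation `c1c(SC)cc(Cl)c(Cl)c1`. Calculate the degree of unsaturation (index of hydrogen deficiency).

Atom tally by fragment:
  benzene ring core → C:6 H:6
  (− 3 ring H displaced by substituents)
  + SCH3 → C:1 H:3 S:1
  + Cl → Cl:1
  + Cl → Cl:1
Element totals:
  C: 7
  H: 6
  Cl: 2
  S: 1
Molecular formula: C7H6Cl2S.
DoU = (2C + 2 + N − H − X) / 2 = (2·7 + 2 + 0 − 6 − 2) / 2 = 4.

4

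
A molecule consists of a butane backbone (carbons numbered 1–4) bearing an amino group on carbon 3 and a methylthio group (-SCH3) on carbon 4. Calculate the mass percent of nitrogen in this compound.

Atom tally by fragment:
  CH3 → C:1 H:3
  CH2 → C:1 H:2
  CH(NH2) → C:1 H:3 N:1
  CH2SCH3 → C:2 H:5 S:1
Element totals:
  C: 5
  H: 13
  N: 1
  S: 1
Molecular formula: C5H13NS.
Molar mass = 119.226 g/mol.
Mass from N: 1 × 14.007 = 14.007 g/mol.
%N = 14.007 / 119.226 × 100 = 11.75%.

11.75%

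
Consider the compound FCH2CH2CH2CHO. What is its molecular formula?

C4H7FO

Element totals:
  C: 4
  H: 7
  F: 1
  O: 1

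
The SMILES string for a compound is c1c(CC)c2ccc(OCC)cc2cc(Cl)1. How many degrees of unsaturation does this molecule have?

7

Atom tally by fragment:
  naphthalene ring system core → C:10 H:8
  (− 3 ring H displaced by substituents)
  + C2H5 → C:2 H:5
  + OC2H5 → C:2 H:5 O:1
  + Cl → Cl:1
Element totals:
  C: 14
  H: 15
  Cl: 1
  O: 1
Molecular formula: C14H15ClO.
DoU = (2C + 2 + N − H − X) / 2 = (2·14 + 2 + 0 − 15 − 1) / 2 = 7.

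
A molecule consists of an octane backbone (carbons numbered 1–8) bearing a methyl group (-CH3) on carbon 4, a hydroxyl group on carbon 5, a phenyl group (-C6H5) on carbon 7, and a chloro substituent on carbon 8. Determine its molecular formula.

C15H23ClO

Atom tally by fragment:
  CH3 → C:1 H:3
  CH2 → C:1 H:2
  CH2 → C:1 H:2
  CH(CH3) → C:2 H:4
  CH(OH) → C:1 H:2 O:1
  CH2 → C:1 H:2
  CH(C6H5) → C:7 H:6
  CH2Cl → C:1 H:2 Cl:1
Element totals:
  C: 15
  H: 23
  Cl: 1
  O: 1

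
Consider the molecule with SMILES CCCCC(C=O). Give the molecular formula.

C6H12O

Atom tally by fragment:
  CH3 → C:1 H:3
  CH2 → C:1 H:2
  CH2 → C:1 H:2
  CH2 → C:1 H:2
  CH2CHO → C:2 H:3 O:1
Element totals:
  C: 6
  H: 12
  O: 1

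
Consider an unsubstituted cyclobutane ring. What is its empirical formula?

Atom tally by fragment:
  cyclobutane ring core → C:4 H:8
Element totals:
  C: 4
  H: 8
Molecular formula: C4H8.
gcd of subscripts = 4; dividing each by 4:
  C: 4/4 = 1
  H: 8/4 = 2

CH2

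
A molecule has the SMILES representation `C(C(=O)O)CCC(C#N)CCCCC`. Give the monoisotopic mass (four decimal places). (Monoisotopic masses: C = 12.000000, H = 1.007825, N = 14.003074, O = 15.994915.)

197.1416

Atom tally by fragment:
  HOOCCH2 → C:2 H:3 O:2
  CH2 → C:1 H:2
  CH2 → C:1 H:2
  CH(CN) → C:2 H:1 N:1
  CH2 → C:1 H:2
  CH2 → C:1 H:2
  CH2 → C:1 H:2
  CH2 → C:1 H:2
  CH3 → C:1 H:3
Element totals:
  C: 11
  H: 19
  N: 1
  O: 2
Molecular formula: C11H19NO2.
  M = 11(12.0) + 19(1.007825) + 14.003074 + 2(15.994915)
    = 132.000000 + 19.148675 + 14.003074 + 31.989830 = 197.141579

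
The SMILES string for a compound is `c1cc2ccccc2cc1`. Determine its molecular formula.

C10H8

Atom tally by fragment:
  naphthalene ring system core → C:10 H:8
Element totals:
  C: 10
  H: 8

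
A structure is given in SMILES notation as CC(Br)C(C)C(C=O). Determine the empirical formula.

Atom tally by fragment:
  CH3 → C:1 H:3
  CH(Br) → C:1 H:1 Br:1
  CH(CH3) → C:2 H:4
  CH2CHO → C:2 H:3 O:1
Element totals:
  C: 6
  H: 11
  Br: 1
  O: 1
Molecular formula: C6H11BrO.
gcd of subscripts (1, 6, 11, 1) = 1, so the empirical formula equals the molecular formula.

C6H11BrO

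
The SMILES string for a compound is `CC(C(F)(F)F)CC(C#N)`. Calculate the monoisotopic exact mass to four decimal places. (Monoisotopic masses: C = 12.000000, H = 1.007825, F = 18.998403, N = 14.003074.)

151.0609

Atom tally by fragment:
  CH3 → C:1 H:3
  CH(CF3) → C:2 H:1 F:3
  CH2 → C:1 H:2
  CH2CN → C:2 H:2 N:1
Element totals:
  C: 6
  H: 8
  F: 3
  N: 1
Molecular formula: C6H8F3N.
  M = 6(12.0) + 8(1.007825) + 3(18.998403) + 14.003074
    = 72.000000 + 8.062600 + 56.995209 + 14.003074 = 151.060883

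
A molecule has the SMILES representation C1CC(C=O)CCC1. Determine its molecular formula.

C7H12O

Atom tally by fragment:
  cyclohexane ring core → C:6 H:12
  (− 1 ring H displaced by substituents)
  + CHO → C:1 H:1 O:1
Element totals:
  C: 7
  H: 12
  O: 1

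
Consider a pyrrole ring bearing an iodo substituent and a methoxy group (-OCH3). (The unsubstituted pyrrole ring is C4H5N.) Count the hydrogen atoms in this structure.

6

Atom tally by fragment:
  pyrrole ring core → C:4 H:5 N:1
  (− 2 ring H displaced by substituents)
  + I → I:1
  + OCH3 → C:1 H:3 O:1
Element totals:
  C: 5
  H: 6
  I: 1
  N: 1
  O: 1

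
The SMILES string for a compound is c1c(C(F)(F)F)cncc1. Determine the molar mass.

Atom tally by fragment:
  pyridine ring core → C:5 H:5 N:1
  (− 1 ring H displaced by substituents)
  + CF3 → C:1 F:3
Element totals:
  C: 6
  H: 4
  F: 3
  N: 1
Molecular formula: C6H4F3N.
  M = 6(12.011) + 4(1.008) + 3(18.998) + 14.007
    = 72.066 + 4.032 + 56.994 + 14.007 = 147.099

147.10 g/mol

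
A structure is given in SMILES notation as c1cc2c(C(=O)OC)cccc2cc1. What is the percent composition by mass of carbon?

Atom tally by fragment:
  naphthalene ring system core → C:10 H:8
  (− 1 ring H displaced by substituents)
  + COOCH3 → C:2 H:3 O:2
Element totals:
  C: 12
  H: 10
  O: 2
Molecular formula: C12H10O2.
Molar mass = 186.210 g/mol.
Mass from C: 12 × 12.011 = 144.132 g/mol.
%C = 144.132 / 186.210 × 100 = 77.40%.

77.40%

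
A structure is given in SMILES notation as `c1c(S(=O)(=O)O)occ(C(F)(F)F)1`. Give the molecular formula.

C5H3F3O4S

Atom tally by fragment:
  furan ring core → C:4 H:4 O:1
  (− 2 ring H displaced by substituents)
  + SO3H → S:1 O:3 H:1
  + CF3 → C:1 F:3
Element totals:
  C: 5
  H: 3
  F: 3
  O: 4
  S: 1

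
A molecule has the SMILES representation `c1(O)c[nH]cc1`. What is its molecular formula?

C4H5NO

Atom tally by fragment:
  pyrrole ring core → C:4 H:5 N:1
  (− 1 ring H displaced by substituents)
  + OH → O:1 H:1
Element totals:
  C: 4
  H: 5
  N: 1
  O: 1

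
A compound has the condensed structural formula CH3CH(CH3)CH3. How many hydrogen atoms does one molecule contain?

Element totals:
  C: 4
  H: 10

10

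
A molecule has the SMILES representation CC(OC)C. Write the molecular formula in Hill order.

C4H10O

Atom tally by fragment:
  CH3 → C:1 H:3
  CH(OCH3) → C:2 H:4 O:1
  CH3 → C:1 H:3
Element totals:
  C: 4
  H: 10
  O: 1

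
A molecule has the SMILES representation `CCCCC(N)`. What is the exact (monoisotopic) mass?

87.1048

Atom tally by fragment:
  CH3 → C:1 H:3
  CH2 → C:1 H:2
  CH2 → C:1 H:2
  CH2 → C:1 H:2
  CH2NH2 → C:1 H:4 N:1
Element totals:
  C: 5
  H: 13
  N: 1
Molecular formula: C5H13N.
  M = 5(12.0) + 13(1.007825) + 14.003074
    = 60.000000 + 13.101725 + 14.003074 = 87.104799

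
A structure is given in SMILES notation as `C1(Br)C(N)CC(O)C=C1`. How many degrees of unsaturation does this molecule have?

2

Atom tally by fragment:
  cyclohexene ring core → C:6 H:10
  (− 3 ring H displaced by substituents)
  + Br → Br:1
  + NH2 → N:1 H:2
  + OH → O:1 H:1
Element totals:
  C: 6
  H: 10
  Br: 1
  N: 1
  O: 1
Molecular formula: C6H10BrNO.
DoU = (2C + 2 + N − H − X) / 2 = (2·6 + 2 + 1 − 10 − 1) / 2 = 2.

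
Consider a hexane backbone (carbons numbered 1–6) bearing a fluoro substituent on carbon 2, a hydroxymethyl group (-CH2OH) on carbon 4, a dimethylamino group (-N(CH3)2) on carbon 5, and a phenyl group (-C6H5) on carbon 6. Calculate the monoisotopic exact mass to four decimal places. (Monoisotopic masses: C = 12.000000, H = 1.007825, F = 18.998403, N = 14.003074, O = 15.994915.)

Atom tally by fragment:
  CH3 → C:1 H:3
  CH(F) → C:1 H:1 F:1
  CH2 → C:1 H:2
  CH(CH2OH) → C:2 H:4 O:1
  CH(N(CH3)2) → C:3 H:7 N:1
  CH2C6H5 → C:7 H:7
Element totals:
  C: 15
  H: 24
  F: 1
  N: 1
  O: 1
Molecular formula: C15H24FNO.
  M = 15(12.0) + 24(1.007825) + 18.998403 + 14.003074 + 15.994915
    = 180.000000 + 24.187800 + 18.998403 + 14.003074 + 15.994915 = 253.184192

253.1842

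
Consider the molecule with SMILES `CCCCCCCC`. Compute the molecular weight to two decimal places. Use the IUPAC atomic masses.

Atom tally by fragment:
  CH3 → C:1 H:3
  CH2 → C:1 H:2
  CH2 → C:1 H:2
  CH2 → C:1 H:2
  CH2 → C:1 H:2
  CH2 → C:1 H:2
  CH2 → C:1 H:2
  CH3 → C:1 H:3
Element totals:
  C: 8
  H: 18
Molecular formula: C8H18.
  M = 8(12.011) + 18(1.008)
    = 96.088 + 18.144 = 114.232

114.23 g/mol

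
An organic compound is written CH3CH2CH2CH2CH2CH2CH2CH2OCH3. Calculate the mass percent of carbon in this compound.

74.93%

Atom tally by fragment:
  CH3 → C:1 H:3
  CH2 → C:1 H:2
  CH2 → C:1 H:2
  CH2 → C:1 H:2
  CH2 → C:1 H:2
  CH2 → C:1 H:2
  CH2 → C:1 H:2
  CH2OCH3 → C:2 H:5 O:1
Element totals:
  C: 9
  H: 20
  O: 1
Molecular formula: C9H20O.
Molar mass = 144.258 g/mol.
Mass from C: 9 × 12.011 = 108.099 g/mol.
%C = 108.099 / 144.258 × 100 = 74.93%.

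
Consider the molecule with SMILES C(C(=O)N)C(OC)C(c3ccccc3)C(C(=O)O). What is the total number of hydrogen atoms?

17

Atom tally by fragment:
  H2NOCCH2 → C:2 H:4 O:1 N:1
  CH(OCH3) → C:2 H:4 O:1
  CH(C6H5) → C:7 H:6
  CH2COOH → C:2 H:3 O:2
Element totals:
  C: 13
  H: 17
  N: 1
  O: 4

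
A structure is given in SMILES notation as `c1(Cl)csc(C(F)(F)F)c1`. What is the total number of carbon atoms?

5

Atom tally by fragment:
  thiophene ring core → C:4 H:4 S:1
  (− 2 ring H displaced by substituents)
  + Cl → Cl:1
  + CF3 → C:1 F:3
Element totals:
  C: 5
  H: 2
  Cl: 1
  F: 3
  S: 1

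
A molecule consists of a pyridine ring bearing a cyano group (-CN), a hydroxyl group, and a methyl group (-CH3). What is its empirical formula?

C7H6N2O

Atom tally by fragment:
  pyridine ring core → C:5 H:5 N:1
  (− 3 ring H displaced by substituents)
  + CN → C:1 N:1
  + OH → O:1 H:1
  + CH3 → C:1 H:3
Element totals:
  C: 7
  H: 6
  N: 2
  O: 1
Molecular formula: C7H6N2O.
gcd of subscripts (7, 6, 2, 1) = 1, so the empirical formula equals the molecular formula.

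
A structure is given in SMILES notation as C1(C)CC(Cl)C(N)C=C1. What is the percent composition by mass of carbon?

57.73%

Atom tally by fragment:
  cyclohexene ring core → C:6 H:10
  (− 3 ring H displaced by substituents)
  + CH3 → C:1 H:3
  + Cl → Cl:1
  + NH2 → N:1 H:2
Element totals:
  C: 7
  H: 12
  Cl: 1
  N: 1
Molecular formula: C7H12ClN.
Molar mass = 145.630 g/mol.
Mass from C: 7 × 12.011 = 84.077 g/mol.
%C = 84.077 / 145.630 × 100 = 57.73%.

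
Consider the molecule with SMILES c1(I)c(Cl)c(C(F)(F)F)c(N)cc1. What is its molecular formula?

C7H4ClF3IN

Atom tally by fragment:
  benzene ring core → C:6 H:6
  (− 4 ring H displaced by substituents)
  + I → I:1
  + Cl → Cl:1
  + CF3 → C:1 F:3
  + NH2 → N:1 H:2
Element totals:
  C: 7
  H: 4
  Cl: 1
  F: 3
  I: 1
  N: 1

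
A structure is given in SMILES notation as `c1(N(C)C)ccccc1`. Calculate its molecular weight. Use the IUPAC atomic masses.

Atom tally by fragment:
  benzene ring core → C:6 H:6
  (− 1 ring H displaced by substituents)
  + N(CH3)2 → N:1 C:2 H:6
Element totals:
  C: 8
  H: 11
  N: 1
Molecular formula: C8H11N.
  M = 8(12.011) + 11(1.008) + 14.007
    = 96.088 + 11.088 + 14.007 = 121.183

121.18 g/mol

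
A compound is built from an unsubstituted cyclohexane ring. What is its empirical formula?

CH2

Atom tally by fragment:
  cyclohexane ring core → C:6 H:12
Element totals:
  C: 6
  H: 12
Molecular formula: C6H12.
gcd of subscripts = 6; dividing each by 6:
  C: 6/6 = 1
  H: 12/6 = 2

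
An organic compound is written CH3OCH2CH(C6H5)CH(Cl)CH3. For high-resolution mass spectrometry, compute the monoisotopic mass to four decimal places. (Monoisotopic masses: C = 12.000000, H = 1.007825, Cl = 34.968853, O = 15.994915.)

198.0811

Atom tally by fragment:
  CH3OCH2 → C:2 H:5 O:1
  CH(C6H5) → C:7 H:6
  CH(Cl) → C:1 H:1 Cl:1
  CH3 → C:1 H:3
Element totals:
  C: 11
  H: 15
  Cl: 1
  O: 1
Molecular formula: C11H15ClO.
  M = 11(12.0) + 15(1.007825) + 34.968853 + 15.994915
    = 132.000000 + 15.117375 + 34.968853 + 15.994915 = 198.081143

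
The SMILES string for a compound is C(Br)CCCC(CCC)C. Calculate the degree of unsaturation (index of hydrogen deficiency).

0

Atom tally by fragment:
  BrCH2 → C:1 H:2 Br:1
  CH2 → C:1 H:2
  CH2 → C:1 H:2
  CH2 → C:1 H:2
  CH(CH2CH2CH3) → C:4 H:8
  CH3 → C:1 H:3
Element totals:
  C: 9
  H: 19
  Br: 1
Molecular formula: C9H19Br.
DoU = (2C + 2 + N − H − X) / 2 = (2·9 + 2 + 0 − 19 − 1) / 2 = 0.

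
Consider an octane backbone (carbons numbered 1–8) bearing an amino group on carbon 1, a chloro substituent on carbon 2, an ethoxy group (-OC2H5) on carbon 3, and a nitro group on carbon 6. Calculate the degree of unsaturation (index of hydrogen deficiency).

1

Atom tally by fragment:
  H2NCH2 → C:1 H:4 N:1
  CH(Cl) → C:1 H:1 Cl:1
  CH(OC2H5) → C:3 H:6 O:1
  CH2 → C:1 H:2
  CH2 → C:1 H:2
  CH(NO2) → C:1 H:1 N:1 O:2
  CH2 → C:1 H:2
  CH3 → C:1 H:3
Element totals:
  C: 10
  H: 21
  Cl: 1
  N: 2
  O: 3
Molecular formula: C10H21ClN2O3.
DoU = (2C + 2 + N − H − X) / 2 = (2·10 + 2 + 2 − 21 − 1) / 2 = 1.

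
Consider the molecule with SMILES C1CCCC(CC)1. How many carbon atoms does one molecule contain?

Atom tally by fragment:
  cyclopentane ring core → C:5 H:10
  (− 1 ring H displaced by substituents)
  + C2H5 → C:2 H:5
Element totals:
  C: 7
  H: 14

7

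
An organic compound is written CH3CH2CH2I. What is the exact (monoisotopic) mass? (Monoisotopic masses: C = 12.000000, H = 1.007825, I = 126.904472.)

169.9592

Atom tally by fragment:
  CH3 → C:1 H:3
  CH2 → C:1 H:2
  CH2I → C:1 H:2 I:1
Element totals:
  C: 3
  H: 7
  I: 1
Molecular formula: C3H7I.
  M = 3(12.0) + 7(1.007825) + 126.904472
    = 36.000000 + 7.054775 + 126.904472 = 169.959247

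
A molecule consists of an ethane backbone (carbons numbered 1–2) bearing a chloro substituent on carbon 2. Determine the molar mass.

64.51 g/mol

Atom tally by fragment:
  CH3 → C:1 H:3
  CH2Cl → C:1 H:2 Cl:1
Element totals:
  C: 2
  H: 5
  Cl: 1
Molecular formula: C2H5Cl.
  M = 2(12.011) + 5(1.008) + 35.45
    = 24.022 + 5.040 + 35.450 = 64.512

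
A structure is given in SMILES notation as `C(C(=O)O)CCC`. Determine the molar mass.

Atom tally by fragment:
  HOOCCH2 → C:2 H:3 O:2
  CH2 → C:1 H:2
  CH2 → C:1 H:2
  CH3 → C:1 H:3
Element totals:
  C: 5
  H: 10
  O: 2
Molecular formula: C5H10O2.
  M = 5(12.011) + 10(1.008) + 2(15.999)
    = 60.055 + 10.080 + 31.998 = 102.133

102.13 g/mol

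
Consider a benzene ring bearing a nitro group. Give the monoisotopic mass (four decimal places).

123.0320

Atom tally by fragment:
  benzene ring core → C:6 H:6
  (− 1 ring H displaced by substituents)
  + NO2 → N:1 O:2
Element totals:
  C: 6
  H: 5
  N: 1
  O: 2
Molecular formula: C6H5NO2.
  M = 6(12.0) + 5(1.007825) + 14.003074 + 2(15.994915)
    = 72.000000 + 5.039125 + 14.003074 + 31.989830 = 123.032029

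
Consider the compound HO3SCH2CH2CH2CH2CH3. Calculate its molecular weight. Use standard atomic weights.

152.21 g/mol

Element totals:
  C: 5
  H: 12
  O: 3
  S: 1
Molecular formula: C5H12O3S.
  M = 5(12.011) + 12(1.008) + 3(15.999) + 32.06
    = 60.055 + 12.096 + 47.997 + 32.060 = 152.208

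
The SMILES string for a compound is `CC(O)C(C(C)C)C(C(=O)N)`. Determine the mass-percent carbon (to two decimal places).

Atom tally by fragment:
  CH3 → C:1 H:3
  CH(OH) → C:1 H:2 O:1
  CH(CH(CH3)2) → C:4 H:8
  CH2CONH2 → C:2 H:4 O:1 N:1
Element totals:
  C: 8
  H: 17
  N: 1
  O: 2
Molecular formula: C8H17NO2.
Molar mass = 159.229 g/mol.
Mass from C: 8 × 12.011 = 96.088 g/mol.
%C = 96.088 / 159.229 × 100 = 60.35%.

60.35%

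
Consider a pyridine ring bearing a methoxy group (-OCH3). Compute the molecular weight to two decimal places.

Atom tally by fragment:
  pyridine ring core → C:5 H:5 N:1
  (− 1 ring H displaced by substituents)
  + OCH3 → C:1 H:3 O:1
Element totals:
  C: 6
  H: 7
  N: 1
  O: 1
Molecular formula: C6H7NO.
  M = 6(12.011) + 7(1.008) + 14.007 + 15.999
    = 72.066 + 7.056 + 14.007 + 15.999 = 109.128

109.13 g/mol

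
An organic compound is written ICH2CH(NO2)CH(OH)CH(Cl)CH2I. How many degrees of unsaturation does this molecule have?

1

Atom tally by fragment:
  ICH2 → C:1 H:2 I:1
  CH(NO2) → C:1 H:1 N:1 O:2
  CH(OH) → C:1 H:2 O:1
  CH(Cl) → C:1 H:1 Cl:1
  CH2I → C:1 H:2 I:1
Element totals:
  C: 5
  H: 8
  Cl: 1
  I: 2
  N: 1
  O: 3
Molecular formula: C5H8ClI2NO3.
DoU = (2C + 2 + N − H − X) / 2 = (2·5 + 2 + 1 − 8 − 3) / 2 = 1.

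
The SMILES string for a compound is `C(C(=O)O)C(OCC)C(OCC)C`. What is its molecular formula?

C9H18O4

Atom tally by fragment:
  HOOCCH2 → C:2 H:3 O:2
  CH(OC2H5) → C:3 H:6 O:1
  CH(OC2H5) → C:3 H:6 O:1
  CH3 → C:1 H:3
Element totals:
  C: 9
  H: 18
  O: 4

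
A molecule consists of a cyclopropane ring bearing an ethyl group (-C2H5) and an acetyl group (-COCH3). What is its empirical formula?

C7H12O

Atom tally by fragment:
  cyclopropane ring core → C:3 H:6
  (− 2 ring H displaced by substituents)
  + C2H5 → C:2 H:5
  + COCH3 → C:2 H:3 O:1
Element totals:
  C: 7
  H: 12
  O: 1
Molecular formula: C7H12O.
gcd of subscripts (7, 12, 1) = 1, so the empirical formula equals the molecular formula.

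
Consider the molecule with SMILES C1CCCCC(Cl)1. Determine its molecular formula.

C6H11Cl

Atom tally by fragment:
  cyclohexane ring core → C:6 H:12
  (− 1 ring H displaced by substituents)
  + Cl → Cl:1
Element totals:
  C: 6
  H: 11
  Cl: 1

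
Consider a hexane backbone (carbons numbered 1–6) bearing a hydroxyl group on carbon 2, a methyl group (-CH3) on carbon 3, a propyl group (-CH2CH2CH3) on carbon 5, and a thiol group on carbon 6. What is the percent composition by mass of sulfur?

Atom tally by fragment:
  CH3 → C:1 H:3
  CH(OH) → C:1 H:2 O:1
  CH(CH3) → C:2 H:4
  CH2 → C:1 H:2
  CH(CH2CH2CH3) → C:4 H:8
  CH2SH → C:1 H:3 S:1
Element totals:
  C: 10
  H: 22
  O: 1
  S: 1
Molecular formula: C10H22OS.
Molar mass = 190.345 g/mol.
Mass from S: 1 × 32.06 = 32.060 g/mol.
%S = 32.060 / 190.345 × 100 = 16.84%.

16.84%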